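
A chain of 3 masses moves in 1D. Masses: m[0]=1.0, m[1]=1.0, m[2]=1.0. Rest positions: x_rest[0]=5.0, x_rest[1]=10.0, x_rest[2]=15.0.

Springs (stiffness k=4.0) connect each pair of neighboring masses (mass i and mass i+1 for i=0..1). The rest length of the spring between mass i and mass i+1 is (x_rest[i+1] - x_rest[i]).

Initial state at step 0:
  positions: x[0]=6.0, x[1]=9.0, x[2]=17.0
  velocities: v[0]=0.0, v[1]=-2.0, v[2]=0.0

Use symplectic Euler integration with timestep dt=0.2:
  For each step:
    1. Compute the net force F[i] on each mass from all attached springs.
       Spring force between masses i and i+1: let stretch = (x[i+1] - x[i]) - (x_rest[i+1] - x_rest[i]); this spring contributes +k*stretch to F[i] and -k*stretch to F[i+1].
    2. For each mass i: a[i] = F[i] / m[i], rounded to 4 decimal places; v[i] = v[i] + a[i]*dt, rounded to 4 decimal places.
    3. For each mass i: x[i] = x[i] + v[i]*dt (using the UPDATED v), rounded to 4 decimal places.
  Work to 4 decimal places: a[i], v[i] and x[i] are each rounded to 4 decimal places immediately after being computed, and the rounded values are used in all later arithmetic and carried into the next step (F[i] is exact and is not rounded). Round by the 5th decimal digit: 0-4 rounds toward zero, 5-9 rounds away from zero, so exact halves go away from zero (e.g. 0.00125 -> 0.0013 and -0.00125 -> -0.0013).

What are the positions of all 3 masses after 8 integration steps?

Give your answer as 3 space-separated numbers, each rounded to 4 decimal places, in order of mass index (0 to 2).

Step 0: x=[6.0000 9.0000 17.0000] v=[0.0000 -2.0000 0.0000]
Step 1: x=[5.6800 9.4000 16.5200] v=[-1.6000 2.0000 -2.4000]
Step 2: x=[5.1552 10.3440 15.7008] v=[-2.6240 4.7200 -4.0960]
Step 3: x=[4.6606 11.3149 14.8245] v=[-2.4730 4.8544 -4.3814]
Step 4: x=[4.4307 11.7826 14.1867] v=[-1.1496 2.3386 -3.1891]
Step 5: x=[4.5771 11.4587 13.9642] v=[0.7319 -1.6196 -1.1124]
Step 6: x=[5.0245 10.4346 14.1408] v=[2.2372 -5.1205 0.8832]
Step 7: x=[5.5376 9.1379 14.5244] v=[2.5653 -6.4836 1.9182]
Step 8: x=[5.8267 8.1270 14.8462] v=[1.4455 -5.0546 1.6090]

Answer: 5.8267 8.1270 14.8462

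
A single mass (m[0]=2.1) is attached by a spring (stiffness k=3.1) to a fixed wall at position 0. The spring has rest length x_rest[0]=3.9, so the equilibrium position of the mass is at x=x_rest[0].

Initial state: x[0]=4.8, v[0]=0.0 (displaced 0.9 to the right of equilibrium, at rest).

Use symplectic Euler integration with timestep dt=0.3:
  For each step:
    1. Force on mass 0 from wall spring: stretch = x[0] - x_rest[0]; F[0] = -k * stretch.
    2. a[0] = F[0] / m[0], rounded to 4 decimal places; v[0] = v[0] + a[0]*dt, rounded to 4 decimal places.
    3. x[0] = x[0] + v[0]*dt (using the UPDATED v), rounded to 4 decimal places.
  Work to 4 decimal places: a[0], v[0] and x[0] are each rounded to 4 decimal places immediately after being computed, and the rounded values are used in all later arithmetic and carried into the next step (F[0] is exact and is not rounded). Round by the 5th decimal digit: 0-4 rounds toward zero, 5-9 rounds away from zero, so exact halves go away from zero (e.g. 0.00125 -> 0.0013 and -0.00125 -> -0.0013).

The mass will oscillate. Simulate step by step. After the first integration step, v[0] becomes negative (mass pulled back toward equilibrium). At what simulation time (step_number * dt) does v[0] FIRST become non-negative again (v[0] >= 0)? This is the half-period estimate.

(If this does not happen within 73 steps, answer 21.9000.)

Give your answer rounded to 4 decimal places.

Answer: 2.7000

Derivation:
Step 0: x=[4.8000] v=[0.0000]
Step 1: x=[4.6804] v=[-0.3986]
Step 2: x=[4.4571] v=[-0.7442]
Step 3: x=[4.1598] v=[-0.9909]
Step 4: x=[3.8280] v=[-1.1060]
Step 5: x=[3.5058] v=[-1.0741]
Step 6: x=[3.2360] v=[-0.8995]
Step 7: x=[3.0544] v=[-0.6054]
Step 8: x=[2.9851] v=[-0.2309]
Step 9: x=[3.0374] v=[0.1743]
First v>=0 after going negative at step 9, time=2.7000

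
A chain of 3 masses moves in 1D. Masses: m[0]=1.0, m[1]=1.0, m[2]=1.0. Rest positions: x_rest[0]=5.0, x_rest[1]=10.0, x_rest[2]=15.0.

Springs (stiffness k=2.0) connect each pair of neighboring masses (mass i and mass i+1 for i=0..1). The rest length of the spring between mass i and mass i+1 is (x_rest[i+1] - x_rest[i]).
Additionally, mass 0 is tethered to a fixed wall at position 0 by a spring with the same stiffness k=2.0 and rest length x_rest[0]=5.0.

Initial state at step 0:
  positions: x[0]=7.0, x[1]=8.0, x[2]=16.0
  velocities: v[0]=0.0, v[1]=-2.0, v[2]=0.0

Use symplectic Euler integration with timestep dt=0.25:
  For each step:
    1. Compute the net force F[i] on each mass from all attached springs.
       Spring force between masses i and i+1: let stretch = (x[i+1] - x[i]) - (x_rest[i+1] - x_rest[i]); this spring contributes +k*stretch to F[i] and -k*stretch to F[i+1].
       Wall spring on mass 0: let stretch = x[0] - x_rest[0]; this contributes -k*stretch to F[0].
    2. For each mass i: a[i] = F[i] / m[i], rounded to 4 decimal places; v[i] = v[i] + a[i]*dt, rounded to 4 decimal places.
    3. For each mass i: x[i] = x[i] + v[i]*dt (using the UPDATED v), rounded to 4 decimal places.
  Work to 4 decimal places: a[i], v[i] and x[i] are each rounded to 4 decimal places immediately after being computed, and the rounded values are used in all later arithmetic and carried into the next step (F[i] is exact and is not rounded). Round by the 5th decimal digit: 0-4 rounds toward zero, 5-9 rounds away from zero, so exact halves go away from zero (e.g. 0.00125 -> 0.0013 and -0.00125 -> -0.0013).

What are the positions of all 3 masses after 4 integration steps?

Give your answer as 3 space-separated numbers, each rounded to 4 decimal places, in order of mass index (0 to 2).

Step 0: x=[7.0000 8.0000 16.0000] v=[0.0000 -2.0000 0.0000]
Step 1: x=[6.2500 8.3750 15.6250] v=[-3.0000 1.5000 -1.5000]
Step 2: x=[4.9844 9.3906 14.9688] v=[-5.0625 4.0625 -2.6250]
Step 3: x=[3.6465 10.5527 14.2403] v=[-5.3516 4.6485 -2.9141]
Step 4: x=[2.7161 11.3125 13.6758] v=[-3.7218 3.0392 -2.2579]

Answer: 2.7161 11.3125 13.6758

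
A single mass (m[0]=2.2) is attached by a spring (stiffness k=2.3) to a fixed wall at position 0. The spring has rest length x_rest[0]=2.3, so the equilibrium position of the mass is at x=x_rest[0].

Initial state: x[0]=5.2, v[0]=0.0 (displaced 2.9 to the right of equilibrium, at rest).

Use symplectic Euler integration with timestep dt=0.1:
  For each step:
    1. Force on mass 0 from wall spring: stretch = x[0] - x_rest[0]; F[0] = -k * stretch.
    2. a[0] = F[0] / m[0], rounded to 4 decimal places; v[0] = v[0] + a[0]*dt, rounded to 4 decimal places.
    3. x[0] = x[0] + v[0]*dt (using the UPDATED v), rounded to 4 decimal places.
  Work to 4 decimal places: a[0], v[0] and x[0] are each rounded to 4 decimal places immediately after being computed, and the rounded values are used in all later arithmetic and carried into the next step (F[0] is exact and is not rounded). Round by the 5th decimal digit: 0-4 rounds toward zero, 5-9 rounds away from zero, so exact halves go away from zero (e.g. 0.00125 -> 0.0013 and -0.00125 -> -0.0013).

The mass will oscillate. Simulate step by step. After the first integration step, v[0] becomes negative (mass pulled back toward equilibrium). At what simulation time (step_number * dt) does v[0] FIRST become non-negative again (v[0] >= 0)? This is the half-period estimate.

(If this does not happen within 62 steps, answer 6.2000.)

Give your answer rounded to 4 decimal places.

Step 0: x=[5.2000] v=[0.0000]
Step 1: x=[5.1697] v=[-0.3032]
Step 2: x=[5.1094] v=[-0.6032]
Step 3: x=[5.0197] v=[-0.8969]
Step 4: x=[4.9016] v=[-1.1812]
Step 5: x=[4.7563] v=[-1.4532]
Step 6: x=[4.5853] v=[-1.7100]
Step 7: x=[4.3904] v=[-1.9489]
Step 8: x=[4.1737] v=[-2.1674]
Step 9: x=[3.9374] v=[-2.3633]
Step 10: x=[3.6840] v=[-2.5345]
Step 11: x=[3.4161] v=[-2.6792]
Step 12: x=[3.1365] v=[-2.7959]
Step 13: x=[2.8482] v=[-2.8834]
Step 14: x=[2.5541] v=[-2.9407]
Step 15: x=[2.2574] v=[-2.9673]
Step 16: x=[1.9611] v=[-2.9629]
Step 17: x=[1.6684] v=[-2.9275]
Step 18: x=[1.3823] v=[-2.8615]
Step 19: x=[1.1057] v=[-2.7656]
Step 20: x=[0.8416] v=[-2.6407]
Step 21: x=[0.5928] v=[-2.4882]
Step 22: x=[0.3618] v=[-2.3097]
Step 23: x=[0.1511] v=[-2.1071]
Step 24: x=[-0.0371] v=[-1.8824]
Step 25: x=[-0.2009] v=[-1.6381]
Step 26: x=[-0.3386] v=[-1.3766]
Step 27: x=[-0.4487] v=[-1.1008]
Step 28: x=[-0.5300] v=[-0.8134]
Step 29: x=[-0.5818] v=[-0.5175]
Step 30: x=[-0.6034] v=[-0.2162]
Step 31: x=[-0.5947] v=[0.0873]
First v>=0 after going negative at step 31, time=3.1000

Answer: 3.1000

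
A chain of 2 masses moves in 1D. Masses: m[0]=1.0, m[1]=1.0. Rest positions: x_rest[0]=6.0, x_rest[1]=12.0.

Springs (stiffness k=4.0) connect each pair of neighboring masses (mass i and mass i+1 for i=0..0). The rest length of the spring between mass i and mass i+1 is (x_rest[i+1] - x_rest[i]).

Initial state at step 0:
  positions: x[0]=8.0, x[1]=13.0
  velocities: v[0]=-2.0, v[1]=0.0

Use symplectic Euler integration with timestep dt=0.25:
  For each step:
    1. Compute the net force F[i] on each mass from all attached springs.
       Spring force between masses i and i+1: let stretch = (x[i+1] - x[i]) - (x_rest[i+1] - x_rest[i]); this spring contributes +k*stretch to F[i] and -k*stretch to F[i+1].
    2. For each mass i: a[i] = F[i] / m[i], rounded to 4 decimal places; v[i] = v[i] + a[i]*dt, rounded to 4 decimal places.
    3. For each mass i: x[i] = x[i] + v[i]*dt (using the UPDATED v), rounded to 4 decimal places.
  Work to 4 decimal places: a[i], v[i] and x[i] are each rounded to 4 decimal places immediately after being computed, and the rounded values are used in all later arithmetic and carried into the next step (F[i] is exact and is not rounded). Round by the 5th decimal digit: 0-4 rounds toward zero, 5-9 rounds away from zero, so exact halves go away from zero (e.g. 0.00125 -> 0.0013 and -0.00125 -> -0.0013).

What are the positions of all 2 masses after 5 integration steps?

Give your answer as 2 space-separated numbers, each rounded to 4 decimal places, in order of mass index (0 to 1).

Answer: 6.0625 12.4375

Derivation:
Step 0: x=[8.0000 13.0000] v=[-2.0000 0.0000]
Step 1: x=[7.2500 13.2500] v=[-3.0000 1.0000]
Step 2: x=[6.5000 13.5000] v=[-3.0000 1.0000]
Step 3: x=[6.0000 13.5000] v=[-2.0000 0.0000]
Step 4: x=[5.8750 13.1250] v=[-0.5000 -1.5000]
Step 5: x=[6.0625 12.4375] v=[0.7500 -2.7500]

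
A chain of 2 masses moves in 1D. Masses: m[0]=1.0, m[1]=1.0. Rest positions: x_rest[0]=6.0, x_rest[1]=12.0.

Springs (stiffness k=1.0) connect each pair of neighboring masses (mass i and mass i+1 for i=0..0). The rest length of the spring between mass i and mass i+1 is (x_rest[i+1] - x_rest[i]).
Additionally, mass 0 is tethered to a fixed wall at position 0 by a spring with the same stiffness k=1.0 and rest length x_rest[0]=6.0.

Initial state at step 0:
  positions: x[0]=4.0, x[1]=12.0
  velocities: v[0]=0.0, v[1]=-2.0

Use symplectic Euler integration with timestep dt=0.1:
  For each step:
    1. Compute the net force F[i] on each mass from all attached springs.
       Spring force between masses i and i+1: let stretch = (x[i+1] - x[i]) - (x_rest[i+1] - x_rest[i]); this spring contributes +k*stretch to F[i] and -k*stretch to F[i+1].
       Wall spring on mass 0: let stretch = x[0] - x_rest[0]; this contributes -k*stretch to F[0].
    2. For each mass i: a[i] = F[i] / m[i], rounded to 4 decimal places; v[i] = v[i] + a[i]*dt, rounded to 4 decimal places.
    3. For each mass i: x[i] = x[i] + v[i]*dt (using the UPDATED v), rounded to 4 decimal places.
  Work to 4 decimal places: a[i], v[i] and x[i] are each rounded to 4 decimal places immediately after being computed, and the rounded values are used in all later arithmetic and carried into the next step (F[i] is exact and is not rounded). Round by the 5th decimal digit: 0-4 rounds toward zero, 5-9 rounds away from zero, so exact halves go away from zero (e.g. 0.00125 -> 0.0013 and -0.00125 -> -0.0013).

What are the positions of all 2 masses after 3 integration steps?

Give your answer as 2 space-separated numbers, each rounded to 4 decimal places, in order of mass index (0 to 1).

Answer: 4.2271 11.2909

Derivation:
Step 0: x=[4.0000 12.0000] v=[0.0000 -2.0000]
Step 1: x=[4.0400 11.7800] v=[0.4000 -2.2000]
Step 2: x=[4.1170 11.5426] v=[0.7700 -2.3740]
Step 3: x=[4.2271 11.2909] v=[1.1009 -2.5166]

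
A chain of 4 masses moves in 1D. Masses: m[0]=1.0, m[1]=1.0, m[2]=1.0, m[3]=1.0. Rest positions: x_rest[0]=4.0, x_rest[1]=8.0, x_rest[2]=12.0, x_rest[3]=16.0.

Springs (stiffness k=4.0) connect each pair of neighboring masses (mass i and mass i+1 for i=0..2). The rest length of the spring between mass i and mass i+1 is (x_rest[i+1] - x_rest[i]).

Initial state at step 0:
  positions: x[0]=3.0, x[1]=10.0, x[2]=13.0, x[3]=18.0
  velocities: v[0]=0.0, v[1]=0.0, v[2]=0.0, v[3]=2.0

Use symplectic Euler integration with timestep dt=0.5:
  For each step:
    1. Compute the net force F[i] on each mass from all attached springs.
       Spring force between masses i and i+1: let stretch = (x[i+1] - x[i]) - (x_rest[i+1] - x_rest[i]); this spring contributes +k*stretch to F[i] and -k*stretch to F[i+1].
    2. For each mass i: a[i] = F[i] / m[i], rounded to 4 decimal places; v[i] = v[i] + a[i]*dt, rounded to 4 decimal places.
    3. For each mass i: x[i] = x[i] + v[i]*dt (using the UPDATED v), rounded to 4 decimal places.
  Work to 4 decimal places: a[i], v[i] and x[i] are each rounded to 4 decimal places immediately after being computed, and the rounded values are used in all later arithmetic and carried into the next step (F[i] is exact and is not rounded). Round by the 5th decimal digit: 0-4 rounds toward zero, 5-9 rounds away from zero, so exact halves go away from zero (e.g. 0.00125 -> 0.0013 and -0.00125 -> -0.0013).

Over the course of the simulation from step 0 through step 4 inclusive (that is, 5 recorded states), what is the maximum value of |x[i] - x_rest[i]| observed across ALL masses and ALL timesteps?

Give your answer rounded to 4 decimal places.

Answer: 3.0000

Derivation:
Step 0: x=[3.0000 10.0000 13.0000 18.0000] v=[0.0000 0.0000 0.0000 2.0000]
Step 1: x=[6.0000 6.0000 15.0000 18.0000] v=[6.0000 -8.0000 4.0000 0.0000]
Step 2: x=[5.0000 11.0000 11.0000 19.0000] v=[-2.0000 10.0000 -8.0000 2.0000]
Step 3: x=[6.0000 10.0000 15.0000 16.0000] v=[2.0000 -2.0000 8.0000 -6.0000]
Step 4: x=[7.0000 10.0000 15.0000 16.0000] v=[2.0000 0.0000 0.0000 0.0000]
Max displacement = 3.0000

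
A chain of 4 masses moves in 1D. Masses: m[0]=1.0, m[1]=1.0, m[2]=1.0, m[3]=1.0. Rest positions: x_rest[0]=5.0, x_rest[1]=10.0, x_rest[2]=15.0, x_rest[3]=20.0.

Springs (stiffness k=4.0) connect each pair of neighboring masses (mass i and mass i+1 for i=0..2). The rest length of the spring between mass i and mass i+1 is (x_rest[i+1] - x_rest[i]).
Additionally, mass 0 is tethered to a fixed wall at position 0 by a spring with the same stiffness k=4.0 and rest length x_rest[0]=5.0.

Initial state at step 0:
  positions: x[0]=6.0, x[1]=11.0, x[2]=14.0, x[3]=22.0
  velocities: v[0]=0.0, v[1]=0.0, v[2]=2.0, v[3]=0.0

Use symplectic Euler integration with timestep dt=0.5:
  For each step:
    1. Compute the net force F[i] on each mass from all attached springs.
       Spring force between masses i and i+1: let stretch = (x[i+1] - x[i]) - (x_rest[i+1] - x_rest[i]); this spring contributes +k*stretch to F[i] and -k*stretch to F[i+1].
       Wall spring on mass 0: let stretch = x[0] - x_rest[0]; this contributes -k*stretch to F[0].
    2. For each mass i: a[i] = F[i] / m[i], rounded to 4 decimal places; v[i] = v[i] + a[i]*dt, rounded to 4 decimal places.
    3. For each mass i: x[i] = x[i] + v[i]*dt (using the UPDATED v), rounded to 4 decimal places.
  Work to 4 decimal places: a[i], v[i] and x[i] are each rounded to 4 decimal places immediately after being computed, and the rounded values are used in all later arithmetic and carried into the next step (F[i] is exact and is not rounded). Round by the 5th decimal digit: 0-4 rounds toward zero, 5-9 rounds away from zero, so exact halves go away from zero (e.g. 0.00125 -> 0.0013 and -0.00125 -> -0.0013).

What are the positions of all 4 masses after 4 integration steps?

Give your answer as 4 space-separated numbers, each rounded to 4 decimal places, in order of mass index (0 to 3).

Step 0: x=[6.0000 11.0000 14.0000 22.0000] v=[0.0000 0.0000 2.0000 0.0000]
Step 1: x=[5.0000 9.0000 20.0000 19.0000] v=[-2.0000 -4.0000 12.0000 -6.0000]
Step 2: x=[3.0000 14.0000 14.0000 22.0000] v=[-4.0000 10.0000 -12.0000 6.0000]
Step 3: x=[9.0000 8.0000 16.0000 22.0000] v=[12.0000 -12.0000 4.0000 0.0000]
Step 4: x=[5.0000 11.0000 16.0000 21.0000] v=[-8.0000 6.0000 0.0000 -2.0000]

Answer: 5.0000 11.0000 16.0000 21.0000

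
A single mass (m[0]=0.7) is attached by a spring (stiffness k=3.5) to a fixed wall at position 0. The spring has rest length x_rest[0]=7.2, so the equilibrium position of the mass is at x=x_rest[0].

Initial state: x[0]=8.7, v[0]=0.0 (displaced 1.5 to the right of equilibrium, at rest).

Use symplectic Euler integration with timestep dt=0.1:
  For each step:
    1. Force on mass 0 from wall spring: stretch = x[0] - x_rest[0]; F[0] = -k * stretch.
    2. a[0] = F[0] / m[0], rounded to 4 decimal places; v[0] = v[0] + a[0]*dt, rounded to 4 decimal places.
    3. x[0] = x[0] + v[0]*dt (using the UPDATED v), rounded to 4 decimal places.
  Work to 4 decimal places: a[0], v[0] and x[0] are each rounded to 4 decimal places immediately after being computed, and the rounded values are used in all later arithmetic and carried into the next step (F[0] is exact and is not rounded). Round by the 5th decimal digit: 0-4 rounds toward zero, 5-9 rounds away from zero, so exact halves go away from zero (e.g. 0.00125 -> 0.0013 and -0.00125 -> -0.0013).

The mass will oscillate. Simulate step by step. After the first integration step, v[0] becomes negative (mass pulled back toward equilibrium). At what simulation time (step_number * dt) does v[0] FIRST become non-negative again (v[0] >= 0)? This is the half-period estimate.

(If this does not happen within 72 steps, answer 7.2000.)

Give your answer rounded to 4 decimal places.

Step 0: x=[8.7000] v=[0.0000]
Step 1: x=[8.6250] v=[-0.7500]
Step 2: x=[8.4788] v=[-1.4625]
Step 3: x=[8.2686] v=[-2.1019]
Step 4: x=[8.0050] v=[-2.6362]
Step 5: x=[7.7011] v=[-3.0387]
Step 6: x=[7.3722] v=[-3.2893]
Step 7: x=[7.0347] v=[-3.3754]
Step 8: x=[6.7054] v=[-3.2928]
Step 9: x=[6.4009] v=[-3.0455]
Step 10: x=[6.1363] v=[-2.6460]
Step 11: x=[5.9249] v=[-2.1142]
Step 12: x=[5.7772] v=[-1.4767]
Step 13: x=[5.7007] v=[-0.7653]
Step 14: x=[5.6991] v=[-0.0157]
Step 15: x=[5.7726] v=[0.7348]
First v>=0 after going negative at step 15, time=1.5000

Answer: 1.5000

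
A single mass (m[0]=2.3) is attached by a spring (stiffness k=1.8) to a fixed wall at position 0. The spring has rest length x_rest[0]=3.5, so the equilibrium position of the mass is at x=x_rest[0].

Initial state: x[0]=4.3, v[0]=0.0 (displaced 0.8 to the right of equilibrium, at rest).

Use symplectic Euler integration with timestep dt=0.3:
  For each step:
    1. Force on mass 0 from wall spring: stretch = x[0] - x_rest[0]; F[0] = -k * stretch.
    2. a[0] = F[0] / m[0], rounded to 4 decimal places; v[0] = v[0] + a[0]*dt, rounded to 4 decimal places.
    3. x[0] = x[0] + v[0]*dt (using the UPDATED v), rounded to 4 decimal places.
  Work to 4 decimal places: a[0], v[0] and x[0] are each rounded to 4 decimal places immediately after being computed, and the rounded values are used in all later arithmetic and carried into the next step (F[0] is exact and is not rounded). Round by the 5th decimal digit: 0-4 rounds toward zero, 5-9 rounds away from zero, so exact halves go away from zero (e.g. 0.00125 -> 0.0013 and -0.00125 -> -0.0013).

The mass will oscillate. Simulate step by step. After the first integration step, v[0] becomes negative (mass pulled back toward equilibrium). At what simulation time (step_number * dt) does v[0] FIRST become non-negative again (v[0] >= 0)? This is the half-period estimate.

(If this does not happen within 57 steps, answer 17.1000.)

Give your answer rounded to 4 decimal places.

Answer: 3.6000

Derivation:
Step 0: x=[4.3000] v=[0.0000]
Step 1: x=[4.2437] v=[-0.1878]
Step 2: x=[4.1350] v=[-0.3624]
Step 3: x=[3.9816] v=[-0.5115]
Step 4: x=[3.7942] v=[-0.6246]
Step 5: x=[3.5861] v=[-0.6937]
Step 6: x=[3.3719] v=[-0.7139]
Step 7: x=[3.1668] v=[-0.6838]
Step 8: x=[2.9851] v=[-0.6056]
Step 9: x=[2.8397] v=[-0.4847]
Step 10: x=[2.7408] v=[-0.3297]
Step 11: x=[2.6954] v=[-0.1514]
Step 12: x=[2.7067] v=[0.0375]
First v>=0 after going negative at step 12, time=3.6000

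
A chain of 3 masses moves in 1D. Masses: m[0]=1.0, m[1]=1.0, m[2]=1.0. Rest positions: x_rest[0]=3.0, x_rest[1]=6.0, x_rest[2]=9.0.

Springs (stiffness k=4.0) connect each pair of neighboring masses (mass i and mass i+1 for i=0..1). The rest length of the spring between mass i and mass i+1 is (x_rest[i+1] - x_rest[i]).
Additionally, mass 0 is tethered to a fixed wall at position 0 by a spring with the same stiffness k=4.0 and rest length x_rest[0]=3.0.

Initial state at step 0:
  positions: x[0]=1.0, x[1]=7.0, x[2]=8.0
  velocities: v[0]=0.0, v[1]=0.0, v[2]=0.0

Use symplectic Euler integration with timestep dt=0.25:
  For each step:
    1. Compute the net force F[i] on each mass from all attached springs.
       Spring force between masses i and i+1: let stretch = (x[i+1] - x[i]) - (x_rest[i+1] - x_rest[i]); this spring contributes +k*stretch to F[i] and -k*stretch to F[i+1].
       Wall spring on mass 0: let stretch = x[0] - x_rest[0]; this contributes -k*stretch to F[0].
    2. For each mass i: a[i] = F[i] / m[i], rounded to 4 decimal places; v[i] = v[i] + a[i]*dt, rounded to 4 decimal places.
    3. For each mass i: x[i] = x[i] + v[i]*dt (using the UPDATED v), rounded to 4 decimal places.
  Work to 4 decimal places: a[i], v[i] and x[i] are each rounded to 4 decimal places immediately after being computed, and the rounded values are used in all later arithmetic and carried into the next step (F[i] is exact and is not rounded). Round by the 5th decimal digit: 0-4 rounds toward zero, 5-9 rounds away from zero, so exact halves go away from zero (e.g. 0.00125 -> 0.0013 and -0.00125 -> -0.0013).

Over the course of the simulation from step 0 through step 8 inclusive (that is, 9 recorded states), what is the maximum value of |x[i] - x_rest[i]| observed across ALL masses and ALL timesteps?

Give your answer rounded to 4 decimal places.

Step 0: x=[1.0000 7.0000 8.0000] v=[0.0000 0.0000 0.0000]
Step 1: x=[2.2500 5.7500 8.5000] v=[5.0000 -5.0000 2.0000]
Step 2: x=[3.8125 4.3125 9.0625] v=[6.2500 -5.7500 2.2500]
Step 3: x=[4.5469 3.9375 9.1875] v=[2.9375 -1.5000 0.5000]
Step 4: x=[3.9922 5.0274 8.7500] v=[-2.2188 4.3594 -1.7500]
Step 5: x=[2.6983 6.7891 8.1319] v=[-5.1758 7.0468 -2.4726]
Step 6: x=[1.7525 7.8638 7.9281] v=[-3.7833 4.2988 -0.8154]
Step 7: x=[1.8964 7.4268 8.4582] v=[0.5755 -1.7482 2.1203]
Step 8: x=[2.9488 5.8650 9.4804] v=[4.2095 -6.2472 4.0889]
Max displacement = 2.0625

Answer: 2.0625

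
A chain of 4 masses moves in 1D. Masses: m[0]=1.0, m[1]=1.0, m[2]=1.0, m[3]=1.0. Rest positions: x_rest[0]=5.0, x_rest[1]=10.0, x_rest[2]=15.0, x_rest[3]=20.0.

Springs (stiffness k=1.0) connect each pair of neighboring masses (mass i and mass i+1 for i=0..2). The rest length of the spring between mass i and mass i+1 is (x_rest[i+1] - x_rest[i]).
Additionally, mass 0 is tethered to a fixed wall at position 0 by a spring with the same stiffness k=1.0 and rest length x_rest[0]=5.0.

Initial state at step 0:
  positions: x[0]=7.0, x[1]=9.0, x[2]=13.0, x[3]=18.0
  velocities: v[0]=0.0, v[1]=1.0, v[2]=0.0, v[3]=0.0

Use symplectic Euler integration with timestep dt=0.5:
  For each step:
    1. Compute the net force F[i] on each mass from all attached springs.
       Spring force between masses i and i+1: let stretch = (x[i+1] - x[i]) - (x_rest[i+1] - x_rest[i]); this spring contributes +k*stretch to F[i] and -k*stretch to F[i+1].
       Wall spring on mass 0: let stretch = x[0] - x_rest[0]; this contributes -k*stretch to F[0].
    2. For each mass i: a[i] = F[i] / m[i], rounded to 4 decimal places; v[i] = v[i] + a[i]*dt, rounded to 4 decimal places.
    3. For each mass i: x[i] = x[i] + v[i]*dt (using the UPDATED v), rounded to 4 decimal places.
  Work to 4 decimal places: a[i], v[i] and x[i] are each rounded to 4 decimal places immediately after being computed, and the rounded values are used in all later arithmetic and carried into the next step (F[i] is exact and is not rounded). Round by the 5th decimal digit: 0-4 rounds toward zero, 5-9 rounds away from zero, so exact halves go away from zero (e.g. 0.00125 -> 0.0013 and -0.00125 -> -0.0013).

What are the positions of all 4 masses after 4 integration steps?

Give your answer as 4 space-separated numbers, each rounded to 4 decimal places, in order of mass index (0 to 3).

Step 0: x=[7.0000 9.0000 13.0000 18.0000] v=[0.0000 1.0000 0.0000 0.0000]
Step 1: x=[5.7500 10.0000 13.2500 18.0000] v=[-2.5000 2.0000 0.5000 0.0000]
Step 2: x=[4.1250 10.7500 13.8750 18.0625] v=[-3.2500 1.5000 1.2500 0.1250]
Step 3: x=[3.1250 10.6250 14.7657 18.3282] v=[-2.0000 -0.2500 1.7813 0.5313]
Step 4: x=[3.2188 9.6602 15.5118 18.9533] v=[0.1875 -1.9297 1.4922 1.2501]

Answer: 3.2188 9.6602 15.5118 18.9533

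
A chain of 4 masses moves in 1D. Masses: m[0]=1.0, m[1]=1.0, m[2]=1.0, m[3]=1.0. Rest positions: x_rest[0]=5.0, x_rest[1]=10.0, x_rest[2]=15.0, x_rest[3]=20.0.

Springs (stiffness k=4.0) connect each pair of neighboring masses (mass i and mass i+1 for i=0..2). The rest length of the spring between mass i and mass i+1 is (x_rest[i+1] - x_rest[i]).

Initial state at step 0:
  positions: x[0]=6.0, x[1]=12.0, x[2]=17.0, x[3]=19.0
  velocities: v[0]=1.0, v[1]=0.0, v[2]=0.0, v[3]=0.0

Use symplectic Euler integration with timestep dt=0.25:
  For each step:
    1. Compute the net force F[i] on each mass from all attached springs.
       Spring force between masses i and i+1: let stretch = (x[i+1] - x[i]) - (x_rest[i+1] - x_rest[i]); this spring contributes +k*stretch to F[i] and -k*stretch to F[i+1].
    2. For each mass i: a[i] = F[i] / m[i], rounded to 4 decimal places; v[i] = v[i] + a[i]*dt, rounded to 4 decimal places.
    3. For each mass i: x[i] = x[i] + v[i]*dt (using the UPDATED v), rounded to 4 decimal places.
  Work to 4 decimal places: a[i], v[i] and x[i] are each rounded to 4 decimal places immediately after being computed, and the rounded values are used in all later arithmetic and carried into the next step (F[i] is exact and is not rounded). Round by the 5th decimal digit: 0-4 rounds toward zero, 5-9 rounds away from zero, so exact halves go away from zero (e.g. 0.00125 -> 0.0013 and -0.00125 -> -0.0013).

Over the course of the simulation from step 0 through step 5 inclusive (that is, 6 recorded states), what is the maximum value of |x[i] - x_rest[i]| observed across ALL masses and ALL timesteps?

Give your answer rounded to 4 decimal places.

Answer: 2.4375

Derivation:
Step 0: x=[6.0000 12.0000 17.0000 19.0000] v=[1.0000 0.0000 0.0000 0.0000]
Step 1: x=[6.5000 11.7500 16.2500 19.7500] v=[2.0000 -1.0000 -3.0000 3.0000]
Step 2: x=[7.0625 11.3125 15.2500 20.8750] v=[2.2500 -1.7500 -4.0000 4.5000]
Step 3: x=[7.4375 10.7969 14.6719 21.8438] v=[1.5000 -2.0625 -2.3125 3.8750]
Step 4: x=[7.4024 10.4102 14.9180 22.2696] v=[-0.1406 -1.5469 0.9844 1.7031]
Step 5: x=[6.8692 10.3985 15.8751 22.1075] v=[-2.1328 -0.0469 3.8282 -0.6485]
Max displacement = 2.4375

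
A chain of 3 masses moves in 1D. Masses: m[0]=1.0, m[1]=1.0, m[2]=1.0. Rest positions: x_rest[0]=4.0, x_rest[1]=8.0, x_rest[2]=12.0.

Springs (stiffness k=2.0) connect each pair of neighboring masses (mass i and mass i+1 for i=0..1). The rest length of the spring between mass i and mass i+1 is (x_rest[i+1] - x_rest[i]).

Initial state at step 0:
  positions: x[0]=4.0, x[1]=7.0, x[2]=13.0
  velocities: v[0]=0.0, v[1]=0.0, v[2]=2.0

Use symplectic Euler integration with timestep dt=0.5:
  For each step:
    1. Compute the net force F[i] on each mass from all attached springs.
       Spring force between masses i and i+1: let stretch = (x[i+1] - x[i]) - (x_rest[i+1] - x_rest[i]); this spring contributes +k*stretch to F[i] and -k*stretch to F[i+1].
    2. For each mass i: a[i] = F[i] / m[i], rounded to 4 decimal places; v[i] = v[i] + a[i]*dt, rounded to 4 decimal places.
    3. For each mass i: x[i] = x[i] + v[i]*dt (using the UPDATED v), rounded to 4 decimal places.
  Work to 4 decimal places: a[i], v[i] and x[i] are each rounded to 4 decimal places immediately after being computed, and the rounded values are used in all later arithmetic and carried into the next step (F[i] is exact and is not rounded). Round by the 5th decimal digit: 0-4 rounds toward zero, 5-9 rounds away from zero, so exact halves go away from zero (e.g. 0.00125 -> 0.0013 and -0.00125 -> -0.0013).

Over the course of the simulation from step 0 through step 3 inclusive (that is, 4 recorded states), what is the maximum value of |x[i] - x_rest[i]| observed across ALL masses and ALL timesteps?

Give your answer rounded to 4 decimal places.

Answer: 1.7500

Derivation:
Step 0: x=[4.0000 7.0000 13.0000] v=[0.0000 0.0000 2.0000]
Step 1: x=[3.5000 8.5000 13.0000] v=[-1.0000 3.0000 0.0000]
Step 2: x=[3.5000 9.7500 12.7500] v=[0.0000 2.5000 -0.5000]
Step 3: x=[4.6250 9.3750 13.0000] v=[2.2500 -0.7500 0.5000]
Max displacement = 1.7500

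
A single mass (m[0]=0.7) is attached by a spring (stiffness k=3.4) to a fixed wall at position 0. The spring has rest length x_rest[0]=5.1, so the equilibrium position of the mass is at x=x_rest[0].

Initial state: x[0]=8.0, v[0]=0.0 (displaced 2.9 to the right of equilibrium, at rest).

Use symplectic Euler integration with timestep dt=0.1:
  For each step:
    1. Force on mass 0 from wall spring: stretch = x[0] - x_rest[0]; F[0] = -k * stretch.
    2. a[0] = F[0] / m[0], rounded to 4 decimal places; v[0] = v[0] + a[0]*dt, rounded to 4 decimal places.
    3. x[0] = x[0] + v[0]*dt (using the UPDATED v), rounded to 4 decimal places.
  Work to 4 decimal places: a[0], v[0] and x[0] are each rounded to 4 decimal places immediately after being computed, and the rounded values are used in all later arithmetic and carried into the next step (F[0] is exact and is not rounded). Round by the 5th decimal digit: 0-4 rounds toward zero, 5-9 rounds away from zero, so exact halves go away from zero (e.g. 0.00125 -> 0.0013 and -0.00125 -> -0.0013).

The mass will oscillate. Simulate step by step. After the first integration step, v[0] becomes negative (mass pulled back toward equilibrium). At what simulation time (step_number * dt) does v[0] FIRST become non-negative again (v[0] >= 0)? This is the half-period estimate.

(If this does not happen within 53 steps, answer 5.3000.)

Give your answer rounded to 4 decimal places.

Step 0: x=[8.0000] v=[0.0000]
Step 1: x=[7.8591] v=[-1.4086]
Step 2: x=[7.5842] v=[-2.7487]
Step 3: x=[7.1887] v=[-3.9553]
Step 4: x=[6.6917] v=[-4.9698]
Step 5: x=[6.1174] v=[-5.7429]
Step 6: x=[5.4937] v=[-6.2371]
Step 7: x=[4.8509] v=[-6.4283]
Step 8: x=[4.2202] v=[-6.3073]
Step 9: x=[3.6322] v=[-5.8800]
Step 10: x=[3.1155] v=[-5.1671]
Step 11: x=[2.6952] v=[-4.2032]
Step 12: x=[2.3917] v=[-3.0352]
Step 13: x=[2.2197] v=[-1.7197]
Step 14: x=[2.1876] v=[-0.3207]
Step 15: x=[2.2970] v=[1.0939]
First v>=0 after going negative at step 15, time=1.5000

Answer: 1.5000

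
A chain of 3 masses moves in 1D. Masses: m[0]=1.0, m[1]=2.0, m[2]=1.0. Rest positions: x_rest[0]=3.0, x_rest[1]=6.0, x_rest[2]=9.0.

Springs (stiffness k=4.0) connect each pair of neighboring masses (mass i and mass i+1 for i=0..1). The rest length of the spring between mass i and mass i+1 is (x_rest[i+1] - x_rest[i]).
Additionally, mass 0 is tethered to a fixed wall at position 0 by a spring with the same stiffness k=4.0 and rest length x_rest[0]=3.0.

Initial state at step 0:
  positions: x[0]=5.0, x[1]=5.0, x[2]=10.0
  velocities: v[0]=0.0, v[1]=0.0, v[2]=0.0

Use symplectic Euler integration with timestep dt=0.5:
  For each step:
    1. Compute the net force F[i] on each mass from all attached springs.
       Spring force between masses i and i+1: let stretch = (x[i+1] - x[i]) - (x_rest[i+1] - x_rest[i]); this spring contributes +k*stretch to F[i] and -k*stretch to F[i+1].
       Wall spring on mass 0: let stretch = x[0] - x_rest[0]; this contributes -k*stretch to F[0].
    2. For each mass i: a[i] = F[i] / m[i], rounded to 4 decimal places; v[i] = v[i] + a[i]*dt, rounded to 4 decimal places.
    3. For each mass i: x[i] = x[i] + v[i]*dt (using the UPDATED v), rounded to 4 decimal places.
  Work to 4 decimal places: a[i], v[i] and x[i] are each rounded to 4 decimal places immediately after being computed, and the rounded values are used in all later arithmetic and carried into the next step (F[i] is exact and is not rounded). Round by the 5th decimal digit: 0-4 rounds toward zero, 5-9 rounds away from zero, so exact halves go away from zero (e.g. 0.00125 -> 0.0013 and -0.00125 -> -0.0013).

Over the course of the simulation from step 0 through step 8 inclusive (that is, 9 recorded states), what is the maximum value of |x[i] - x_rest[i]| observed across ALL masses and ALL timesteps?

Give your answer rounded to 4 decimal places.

Answer: 3.5000

Derivation:
Step 0: x=[5.0000 5.0000 10.0000] v=[0.0000 0.0000 0.0000]
Step 1: x=[0.0000 7.5000 8.0000] v=[-10.0000 5.0000 -4.0000]
Step 2: x=[2.5000 6.5000 8.5000] v=[5.0000 -2.0000 1.0000]
Step 3: x=[6.5000 4.5000 10.0000] v=[8.0000 -4.0000 3.0000]
Step 4: x=[2.0000 6.2500 9.0000] v=[-9.0000 3.5000 -2.0000]
Step 5: x=[-0.2500 7.2500 8.2500] v=[-4.5000 2.0000 -1.5000]
Step 6: x=[5.2500 5.0000 9.5000] v=[11.0000 -4.5000 2.5000]
Step 7: x=[5.2500 5.1250 9.2500] v=[0.0000 0.2500 -0.5000]
Step 8: x=[-0.1250 7.3750 7.8750] v=[-10.7500 4.5000 -2.7500]
Max displacement = 3.5000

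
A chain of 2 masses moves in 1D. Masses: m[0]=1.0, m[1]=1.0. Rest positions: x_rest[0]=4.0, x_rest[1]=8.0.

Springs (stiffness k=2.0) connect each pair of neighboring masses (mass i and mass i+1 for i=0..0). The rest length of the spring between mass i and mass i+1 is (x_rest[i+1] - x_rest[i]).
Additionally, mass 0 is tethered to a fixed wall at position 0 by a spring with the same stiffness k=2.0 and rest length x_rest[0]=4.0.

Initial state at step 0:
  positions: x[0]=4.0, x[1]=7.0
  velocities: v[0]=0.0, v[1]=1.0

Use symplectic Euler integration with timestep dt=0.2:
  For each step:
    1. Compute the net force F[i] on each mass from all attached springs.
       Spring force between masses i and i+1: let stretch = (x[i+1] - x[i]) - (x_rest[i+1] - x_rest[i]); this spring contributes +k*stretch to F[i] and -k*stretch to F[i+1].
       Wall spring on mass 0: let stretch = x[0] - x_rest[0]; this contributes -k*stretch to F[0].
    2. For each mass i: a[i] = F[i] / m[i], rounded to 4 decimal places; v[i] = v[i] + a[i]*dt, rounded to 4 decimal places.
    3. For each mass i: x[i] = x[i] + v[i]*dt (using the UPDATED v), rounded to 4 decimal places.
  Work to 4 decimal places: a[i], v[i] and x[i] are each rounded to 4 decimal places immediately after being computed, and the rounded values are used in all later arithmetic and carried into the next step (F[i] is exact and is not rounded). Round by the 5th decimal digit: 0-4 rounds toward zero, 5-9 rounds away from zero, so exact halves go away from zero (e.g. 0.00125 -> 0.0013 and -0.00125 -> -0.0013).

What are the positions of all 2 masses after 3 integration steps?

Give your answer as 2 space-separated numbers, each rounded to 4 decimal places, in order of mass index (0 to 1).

Answer: 3.6721 7.9571

Derivation:
Step 0: x=[4.0000 7.0000] v=[0.0000 1.0000]
Step 1: x=[3.9200 7.2800] v=[-0.4000 1.4000]
Step 2: x=[3.7952 7.6112] v=[-0.6240 1.6560]
Step 3: x=[3.6721 7.9571] v=[-0.6157 1.7296]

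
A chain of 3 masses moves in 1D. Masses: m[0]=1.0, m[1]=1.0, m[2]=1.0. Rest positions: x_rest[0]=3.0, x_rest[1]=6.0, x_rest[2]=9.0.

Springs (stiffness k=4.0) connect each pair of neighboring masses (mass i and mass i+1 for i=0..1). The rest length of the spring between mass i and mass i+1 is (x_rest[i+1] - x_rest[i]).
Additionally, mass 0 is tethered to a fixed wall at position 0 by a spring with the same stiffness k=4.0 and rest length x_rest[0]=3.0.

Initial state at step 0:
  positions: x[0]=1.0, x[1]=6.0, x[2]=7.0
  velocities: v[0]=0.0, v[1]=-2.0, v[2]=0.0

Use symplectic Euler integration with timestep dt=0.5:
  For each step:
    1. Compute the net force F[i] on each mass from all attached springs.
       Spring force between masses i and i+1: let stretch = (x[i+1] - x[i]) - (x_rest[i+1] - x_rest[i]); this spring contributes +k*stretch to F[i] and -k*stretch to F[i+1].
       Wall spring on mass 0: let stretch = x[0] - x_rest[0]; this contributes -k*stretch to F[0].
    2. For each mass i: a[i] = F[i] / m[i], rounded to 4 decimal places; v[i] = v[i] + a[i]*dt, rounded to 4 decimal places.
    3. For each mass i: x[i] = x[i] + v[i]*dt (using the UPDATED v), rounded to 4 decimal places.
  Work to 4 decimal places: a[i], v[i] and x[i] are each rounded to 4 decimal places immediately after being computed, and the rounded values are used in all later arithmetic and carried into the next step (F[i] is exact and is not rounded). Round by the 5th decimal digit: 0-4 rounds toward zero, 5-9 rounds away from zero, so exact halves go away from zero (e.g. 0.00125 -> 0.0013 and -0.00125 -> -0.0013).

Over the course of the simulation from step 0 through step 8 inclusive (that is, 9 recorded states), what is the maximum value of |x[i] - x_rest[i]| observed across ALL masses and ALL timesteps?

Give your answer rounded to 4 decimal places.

Step 0: x=[1.0000 6.0000 7.0000] v=[0.0000 -2.0000 0.0000]
Step 1: x=[5.0000 1.0000 9.0000] v=[8.0000 -10.0000 4.0000]
Step 2: x=[0.0000 8.0000 6.0000] v=[-10.0000 14.0000 -6.0000]
Step 3: x=[3.0000 5.0000 8.0000] v=[6.0000 -6.0000 4.0000]
Step 4: x=[5.0000 3.0000 10.0000] v=[4.0000 -4.0000 4.0000]
Step 5: x=[0.0000 10.0000 8.0000] v=[-10.0000 14.0000 -4.0000]
Step 6: x=[5.0000 5.0000 11.0000] v=[10.0000 -10.0000 6.0000]
Step 7: x=[5.0000 6.0000 11.0000] v=[0.0000 2.0000 0.0000]
Step 8: x=[1.0000 11.0000 9.0000] v=[-8.0000 10.0000 -4.0000]
Max displacement = 5.0000

Answer: 5.0000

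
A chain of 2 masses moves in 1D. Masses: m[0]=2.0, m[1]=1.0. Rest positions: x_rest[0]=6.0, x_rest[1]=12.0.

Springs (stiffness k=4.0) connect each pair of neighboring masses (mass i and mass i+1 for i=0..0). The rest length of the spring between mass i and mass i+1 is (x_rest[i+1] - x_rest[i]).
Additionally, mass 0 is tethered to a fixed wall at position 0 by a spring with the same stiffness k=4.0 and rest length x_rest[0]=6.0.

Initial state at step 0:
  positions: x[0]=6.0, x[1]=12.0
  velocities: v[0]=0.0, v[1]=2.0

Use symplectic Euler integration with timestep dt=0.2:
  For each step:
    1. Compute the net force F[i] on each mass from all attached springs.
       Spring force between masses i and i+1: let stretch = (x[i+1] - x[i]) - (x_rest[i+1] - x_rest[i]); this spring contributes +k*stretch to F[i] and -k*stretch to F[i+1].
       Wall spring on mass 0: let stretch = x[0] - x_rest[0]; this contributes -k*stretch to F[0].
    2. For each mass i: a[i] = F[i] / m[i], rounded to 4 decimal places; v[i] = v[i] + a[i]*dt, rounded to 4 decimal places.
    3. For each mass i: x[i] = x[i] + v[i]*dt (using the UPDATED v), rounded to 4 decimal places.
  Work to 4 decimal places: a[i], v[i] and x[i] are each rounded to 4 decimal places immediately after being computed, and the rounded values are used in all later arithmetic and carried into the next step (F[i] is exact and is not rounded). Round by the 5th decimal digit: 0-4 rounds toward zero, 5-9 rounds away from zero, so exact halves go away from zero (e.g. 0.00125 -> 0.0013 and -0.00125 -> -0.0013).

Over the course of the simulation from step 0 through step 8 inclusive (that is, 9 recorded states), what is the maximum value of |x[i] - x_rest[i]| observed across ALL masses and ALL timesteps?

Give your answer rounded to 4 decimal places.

Answer: 1.0481

Derivation:
Step 0: x=[6.0000 12.0000] v=[0.0000 2.0000]
Step 1: x=[6.0000 12.4000] v=[0.0000 2.0000]
Step 2: x=[6.0320 12.7360] v=[0.1600 1.6800]
Step 3: x=[6.1178 12.9594] v=[0.4288 1.1168]
Step 4: x=[6.2615 13.0481] v=[0.7183 0.4435]
Step 5: x=[6.4472 13.0109] v=[0.9283 -0.1858]
Step 6: x=[6.6422 12.8835] v=[0.9749 -0.6368]
Step 7: x=[6.8051 12.7175] v=[0.8145 -0.8298]
Step 8: x=[6.8966 12.5656] v=[0.4574 -0.7597]
Max displacement = 1.0481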